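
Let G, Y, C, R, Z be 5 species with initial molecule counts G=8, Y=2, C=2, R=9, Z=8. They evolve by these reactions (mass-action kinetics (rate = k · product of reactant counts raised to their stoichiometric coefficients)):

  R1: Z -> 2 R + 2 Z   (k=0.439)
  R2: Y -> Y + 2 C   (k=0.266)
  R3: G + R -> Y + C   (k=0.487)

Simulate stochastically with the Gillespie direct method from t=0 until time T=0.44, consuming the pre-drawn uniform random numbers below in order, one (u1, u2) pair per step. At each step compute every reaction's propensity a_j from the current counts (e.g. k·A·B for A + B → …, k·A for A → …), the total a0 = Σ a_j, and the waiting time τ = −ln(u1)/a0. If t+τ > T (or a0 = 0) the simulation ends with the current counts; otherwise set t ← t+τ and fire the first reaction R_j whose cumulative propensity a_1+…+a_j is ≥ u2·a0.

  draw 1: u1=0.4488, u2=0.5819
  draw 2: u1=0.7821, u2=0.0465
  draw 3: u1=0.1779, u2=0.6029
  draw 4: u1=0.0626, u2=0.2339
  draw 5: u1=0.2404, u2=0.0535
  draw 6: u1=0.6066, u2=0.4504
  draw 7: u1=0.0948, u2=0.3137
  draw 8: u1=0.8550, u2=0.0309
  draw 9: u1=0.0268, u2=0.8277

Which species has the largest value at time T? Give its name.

t=0.000: G=8 Y=2 C=2 R=9 Z=8
Draw 1: a1=3.512, a2=0.532, a3=35.064, a0=39.108; τ=−ln(0.4488)/39.108=0.020 → t=0.020; u2·a0=0.5819·39.108=22.757; a1+a2=4.044 < 22.757 ≤ a1+…+a3=39.108 → R3 fires; G=7 Y=3 C=3 R=8 Z=8
Draw 2: a1=3.512, a2=0.798, a3=27.272, a0=31.582; τ=−ln(0.7821)/31.582=0.008 → t=0.028; u2·a0=0.0465·31.582=1.469 ≤ a1=3.512 → R1 fires; G=7 Y=3 C=3 R=10 Z=9
Draw 3: a1=3.951, a2=0.798, a3=34.090, a0=38.839; τ=−ln(0.1779)/38.839=0.044 → t=0.073; u2·a0=0.6029·38.839=23.416; a1+a2=4.749 < 23.416 ≤ a1+…+a3=38.839 → R3 fires; G=6 Y=4 C=4 R=9 Z=9
Draw 4: a1=3.951, a2=1.064, a3=26.298, a0=31.313; τ=−ln(0.0626)/31.313=0.088 → t=0.161; u2·a0=0.2339·31.313=7.324; a1+a2=5.015 < 7.324 ≤ a1+…+a3=31.313 → R3 fires; G=5 Y=5 C=5 R=8 Z=9
Draw 5: a1=3.951, a2=1.330, a3=19.480, a0=24.761; τ=−ln(0.2404)/24.761=0.058 → t=0.219; u2·a0=0.0535·24.761=1.325 ≤ a1=3.951 → R1 fires; G=5 Y=5 C=5 R=10 Z=10
Draw 6: a1=4.390, a2=1.330, a3=24.350, a0=30.070; τ=−ln(0.6066)/30.070=0.017 → t=0.235; u2·a0=0.4504·30.070=13.544; a1+a2=5.720 < 13.544 ≤ a1+…+a3=30.070 → R3 fires; G=4 Y=6 C=6 R=9 Z=10
Draw 7: a1=4.390, a2=1.596, a3=17.532, a0=23.518; τ=−ln(0.0948)/23.518=0.100 → t=0.336; u2·a0=0.3137·23.518=7.378; a1+a2=5.986 < 7.378 ≤ a1+…+a3=23.518 → R3 fires; G=3 Y=7 C=7 R=8 Z=10
Draw 8: a1=4.390, a2=1.862, a3=11.688, a0=17.940; τ=−ln(0.8550)/17.940=0.009 → t=0.344; u2·a0=0.0309·17.940=0.554 ≤ a1=4.390 → R1 fires; G=3 Y=7 C=7 R=10 Z=11
Draw 9: a1=4.829, a2=1.862, a3=14.610, a0=21.301; τ=−ln(0.0268)/21.301=0.170 → t=0.514 > T=0.44: stop.
At T=0.44: G=3 Y=7 C=7 R=10 Z=11; the largest is Z.

Dominant species at T: Z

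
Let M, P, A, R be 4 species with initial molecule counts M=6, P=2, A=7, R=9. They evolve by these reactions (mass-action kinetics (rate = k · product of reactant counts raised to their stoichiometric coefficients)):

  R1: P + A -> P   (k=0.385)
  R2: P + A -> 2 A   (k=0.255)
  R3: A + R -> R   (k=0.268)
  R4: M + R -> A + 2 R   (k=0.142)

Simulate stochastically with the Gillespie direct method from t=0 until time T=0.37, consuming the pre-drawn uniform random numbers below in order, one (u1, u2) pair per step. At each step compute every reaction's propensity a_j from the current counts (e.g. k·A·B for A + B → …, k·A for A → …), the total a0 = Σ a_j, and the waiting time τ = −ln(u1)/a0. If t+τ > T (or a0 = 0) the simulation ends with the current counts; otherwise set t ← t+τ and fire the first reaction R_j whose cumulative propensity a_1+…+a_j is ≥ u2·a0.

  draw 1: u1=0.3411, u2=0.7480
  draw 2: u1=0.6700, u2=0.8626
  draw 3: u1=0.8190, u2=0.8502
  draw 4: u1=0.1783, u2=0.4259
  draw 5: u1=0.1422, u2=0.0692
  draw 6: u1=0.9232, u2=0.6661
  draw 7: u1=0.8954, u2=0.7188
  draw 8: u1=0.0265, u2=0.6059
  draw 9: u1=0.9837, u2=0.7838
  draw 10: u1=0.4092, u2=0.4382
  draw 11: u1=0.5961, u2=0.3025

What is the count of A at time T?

t=0.000: M=6 P=2 A=7 R=9
Draw 1: a1=5.390, a2=3.570, a3=16.884, a4=7.668, a0=33.512; τ=−ln(0.3411)/33.512=0.032 → t=0.032; u2·a0=0.7480·33.512=25.067; a1+a2=8.960 < 25.067 ≤ a1+…+a3=25.844 → R3 fires; M=6 P=2 A=6 R=9
Draw 2: a1=4.620, a2=3.060, a3=14.472, a4=7.668, a0=29.820; τ=−ln(0.6700)/29.820=0.013 → t=0.046; u2·a0=0.8626·29.820=25.723; a1+…+a3=22.152 < 25.723 ≤ a1+…+a4=29.820 → R4 fires; M=5 P=2 A=7 R=10
Draw 3: a1=5.390, a2=3.570, a3=18.760, a4=7.100, a0=34.820; τ=−ln(0.8190)/34.820=0.006 → t=0.051; u2·a0=0.8502·34.820=29.604; a1+…+a3=27.720 < 29.604 ≤ a1+…+a4=34.820 → R4 fires; M=4 P=2 A=8 R=11
Draw 4: a1=6.160, a2=4.080, a3=23.584, a4=6.248, a0=40.072; τ=−ln(0.1783)/40.072=0.043 → t=0.094; u2·a0=0.4259·40.072=17.067; a1+a2=10.240 < 17.067 ≤ a1+…+a3=33.824 → R3 fires; M=4 P=2 A=7 R=11
Draw 5: a1=5.390, a2=3.570, a3=20.636, a4=6.248, a0=35.844; τ=−ln(0.1422)/35.844=0.054 → t=0.149; u2·a0=0.0692·35.844=2.480 ≤ a1=5.390 → R1 fires; M=4 P=2 A=6 R=11
Draw 6: a1=4.620, a2=3.060, a3=17.688, a4=6.248, a0=31.616; τ=−ln(0.9232)/31.616=0.003 → t=0.151; u2·a0=0.6661·31.616=21.059; a1+a2=7.680 < 21.059 ≤ a1+…+a3=25.368 → R3 fires; M=4 P=2 A=5 R=11
Draw 7: a1=3.850, a2=2.550, a3=14.740, a4=6.248, a0=27.388; τ=−ln(0.8954)/27.388=0.004 → t=0.155; u2·a0=0.7188·27.388=19.686; a1+a2=6.400 < 19.686 ≤ a1+…+a3=21.140 → R3 fires; M=4 P=2 A=4 R=11
Draw 8: a1=3.080, a2=2.040, a3=11.792, a4=6.248, a0=23.160; τ=−ln(0.0265)/23.160=0.157 → t=0.312; u2·a0=0.6059·23.160=14.033; a1+a2=5.120 < 14.033 ≤ a1+…+a3=16.912 → R3 fires; M=4 P=2 A=3 R=11
Draw 9: a1=2.310, a2=1.530, a3=8.844, a4=6.248, a0=18.932; τ=−ln(0.9837)/18.932=0.001 → t=0.313; u2·a0=0.7838·18.932=14.839; a1+…+a3=12.684 < 14.839 ≤ a1+…+a4=18.932 → R4 fires; M=3 P=2 A=4 R=12
Draw 10: a1=3.080, a2=2.040, a3=12.864, a4=5.112, a0=23.096; τ=−ln(0.4092)/23.096=0.039 → t=0.352; u2·a0=0.4382·23.096=10.121; a1+a2=5.120 < 10.121 ≤ a1+…+a3=17.984 → R3 fires; M=3 P=2 A=3 R=12
Draw 11: a1=2.310, a2=1.530, a3=9.648, a4=5.112, a0=18.600; τ=−ln(0.5961)/18.600=0.028 → t=0.379 > T=0.37: stop.
Read off A at T=0.37: 3

A at T = 3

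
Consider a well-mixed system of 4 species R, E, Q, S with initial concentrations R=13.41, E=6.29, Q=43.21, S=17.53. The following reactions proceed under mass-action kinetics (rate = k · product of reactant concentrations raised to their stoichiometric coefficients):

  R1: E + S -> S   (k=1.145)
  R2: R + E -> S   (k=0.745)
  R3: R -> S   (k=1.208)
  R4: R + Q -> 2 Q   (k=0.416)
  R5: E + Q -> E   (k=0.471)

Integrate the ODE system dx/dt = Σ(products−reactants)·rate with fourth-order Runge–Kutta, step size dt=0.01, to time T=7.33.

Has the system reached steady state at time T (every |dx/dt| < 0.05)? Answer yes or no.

RK4 with dt=0.01: 733 steps to T=7.33. Trajectory (selected grid times):
t=0.00: R=13.41 E=6.29 Q=43.21 S=17.53
t=0.81: R=0.00 E=0.00 Q=49.55 S=19.49
t=1.63: R=0.00 E=0.00 Q=49.55 S=19.49
t=2.44: R=0.00 E=0.00 Q=49.55 S=19.49
t=3.26: R=0.00 E=0.00 Q=49.55 S=19.49
t=4.07: R=0.00 E=0.00 Q=49.55 S=19.49
t=4.89: R=0.00 E=0.00 Q=49.55 S=19.49
t=5.70: R=0.00 E=0.00 Q=49.55 S=19.49
t=6.52: R=0.00 E=0.00 Q=49.55 S=19.49
t=7.33: R=0.00 E=0.00 Q=49.55 S=19.49
Rates at T: R1=0.0000, R2=0.0000, R3=0.0000, R4=0.0000, R5=0.0000
dx/dt at T (Σ net stoichiometry × rate): R=-0.0000, E=-0.0000, Q=+0.0000, S=+0.0000
Largest |dx/dt| is |-0.0000| (R) < 0.05 → steady.

Steady state at T: yes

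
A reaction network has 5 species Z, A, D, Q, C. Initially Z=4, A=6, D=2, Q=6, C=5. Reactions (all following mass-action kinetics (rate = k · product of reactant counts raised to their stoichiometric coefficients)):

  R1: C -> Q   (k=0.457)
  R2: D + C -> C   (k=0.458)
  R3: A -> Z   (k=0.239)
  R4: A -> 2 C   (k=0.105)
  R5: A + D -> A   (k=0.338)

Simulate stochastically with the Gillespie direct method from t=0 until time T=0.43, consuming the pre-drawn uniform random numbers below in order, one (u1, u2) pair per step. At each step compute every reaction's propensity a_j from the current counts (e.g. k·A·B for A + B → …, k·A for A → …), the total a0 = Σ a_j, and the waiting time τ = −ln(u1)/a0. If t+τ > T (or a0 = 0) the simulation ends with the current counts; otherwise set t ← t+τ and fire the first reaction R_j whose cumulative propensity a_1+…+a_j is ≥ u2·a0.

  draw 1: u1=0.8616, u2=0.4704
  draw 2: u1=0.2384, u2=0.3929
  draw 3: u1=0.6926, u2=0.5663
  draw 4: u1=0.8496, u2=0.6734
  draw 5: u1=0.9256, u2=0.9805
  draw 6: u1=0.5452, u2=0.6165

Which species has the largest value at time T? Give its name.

t=0.000: Z=4 A=6 D=2 Q=6 C=5
Draw 1: a1=2.285, a2=4.580, a3=1.434, a4=0.630, a5=4.056, a0=12.985; τ=−ln(0.8616)/12.985=0.011 → t=0.011; u2·a0=0.4704·12.985=6.108; a1=2.285 < 6.108 ≤ a1+a2=6.865 → R2 fires; Z=4 A=6 D=1 Q=6 C=5
Draw 2: a1=2.285, a2=2.290, a3=1.434, a4=0.630, a5=2.028, a0=8.667; τ=−ln(0.2384)/8.667=0.165 → t=0.177; u2·a0=0.3929·8.667=3.405; a1=2.285 < 3.405 ≤ a1+a2=4.575 → R2 fires; Z=4 A=6 D=0 Q=6 C=5
Draw 3: a1=2.285, a2=0.000, a3=1.434, a4=0.630, a5=0.000, a0=4.349; τ=−ln(0.6926)/4.349=0.084 → t=0.261; u2·a0=0.5663·4.349=2.463; a1+a2=2.285 < 2.463 ≤ a1+…+a3=3.719 → R3 fires; Z=5 A=5 D=0 Q=6 C=5
Draw 4: a1=2.285, a2=0.000, a3=1.195, a4=0.525, a5=0.000, a0=4.005; τ=−ln(0.8496)/4.005=0.041 → t=0.302; u2·a0=0.6734·4.005=2.697; a1+a2=2.285 < 2.697 ≤ a1+…+a3=3.480 → R3 fires; Z=6 A=4 D=0 Q=6 C=5
Draw 5: a1=2.285, a2=0.000, a3=0.956, a4=0.420, a5=0.000, a0=3.661; τ=−ln(0.9256)/3.661=0.021 → t=0.323; u2·a0=0.9805·3.661=3.590; a1+…+a3=3.241 < 3.590 ≤ a1+…+a4=3.661 → R4 fires; Z=6 A=3 D=0 Q=6 C=7
Draw 6: a1=3.199, a2=0.000, a3=0.717, a4=0.315, a5=0.000, a0=4.231; τ=−ln(0.5452)/4.231=0.143 → t=0.467 > T=0.43: stop.
At T=0.43: Z=6 A=3 D=0 Q=6 C=7; the largest is C.

Dominant species at T: C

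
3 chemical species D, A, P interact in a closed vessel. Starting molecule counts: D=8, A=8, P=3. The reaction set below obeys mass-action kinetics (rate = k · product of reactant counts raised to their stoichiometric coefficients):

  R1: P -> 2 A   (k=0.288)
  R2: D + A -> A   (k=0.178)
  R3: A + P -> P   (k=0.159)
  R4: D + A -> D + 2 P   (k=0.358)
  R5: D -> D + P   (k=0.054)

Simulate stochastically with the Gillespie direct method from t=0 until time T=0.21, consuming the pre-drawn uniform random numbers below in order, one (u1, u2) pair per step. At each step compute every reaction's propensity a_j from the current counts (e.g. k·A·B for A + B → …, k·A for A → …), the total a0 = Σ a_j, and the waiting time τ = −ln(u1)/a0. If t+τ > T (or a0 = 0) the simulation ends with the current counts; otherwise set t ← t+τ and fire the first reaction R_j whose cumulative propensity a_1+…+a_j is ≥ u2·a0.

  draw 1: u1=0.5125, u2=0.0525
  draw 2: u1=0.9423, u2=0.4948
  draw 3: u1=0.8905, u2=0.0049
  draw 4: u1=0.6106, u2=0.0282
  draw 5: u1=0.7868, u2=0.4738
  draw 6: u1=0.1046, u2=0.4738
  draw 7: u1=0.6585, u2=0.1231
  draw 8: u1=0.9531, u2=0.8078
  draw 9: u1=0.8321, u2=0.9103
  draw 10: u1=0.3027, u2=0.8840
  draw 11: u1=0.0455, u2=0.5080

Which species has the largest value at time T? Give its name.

t=0.000: D=8 A=8 P=3
Draw 1: a1=0.864, a2=11.392, a3=3.816, a4=22.912, a5=0.432, a0=39.416; τ=−ln(0.5125)/39.416=0.017 → t=0.017; u2·a0=0.0525·39.416=2.069; a1=0.864 < 2.069 ≤ a1+a2=12.256 → R2 fires; D=7 A=8 P=3
Draw 2: a1=0.864, a2=9.968, a3=3.816, a4=20.048, a5=0.378, a0=35.074; τ=−ln(0.9423)/35.074=0.002 → t=0.019; u2·a0=0.4948·35.074=17.355; a1+…+a3=14.648 < 17.355 ≤ a1+…+a4=34.696 → R4 fires; D=7 A=7 P=5
Draw 3: a1=1.440, a2=8.722, a3=5.565, a4=17.542, a5=0.378, a0=33.647; τ=−ln(0.8905)/33.647=0.003 → t=0.022; u2·a0=0.0049·33.647=0.165 ≤ a1=1.440 → R1 fires; D=7 A=9 P=4
Draw 4: a1=1.152, a2=11.214, a3=5.724, a4=22.554, a5=0.378, a0=41.022; τ=−ln(0.6106)/41.022=0.012 → t=0.034; u2·a0=0.0282·41.022=1.157; a1=1.152 < 1.157 ≤ a1+a2=12.366 → R2 fires; D=6 A=9 P=4
Draw 5: a1=1.152, a2=9.612, a3=5.724, a4=19.332, a5=0.324, a0=36.144; τ=−ln(0.7868)/36.144=0.007 → t=0.041; u2·a0=0.4738·36.144=17.125; a1+…+a3=16.488 < 17.125 ≤ a1+…+a4=35.820 → R4 fires; D=6 A=8 P=6
Draw 6: a1=1.728, a2=8.544, a3=7.632, a4=17.184, a5=0.324, a0=35.412; τ=−ln(0.1046)/35.412=0.064 → t=0.105; u2·a0=0.4738·35.412=16.778; a1+a2=10.272 < 16.778 ≤ a1+…+a3=17.904 → R3 fires; D=6 A=7 P=6
Draw 7: a1=1.728, a2=7.476, a3=6.678, a4=15.036, a5=0.324, a0=31.242; τ=−ln(0.6585)/31.242=0.013 → t=0.118; u2·a0=0.1231·31.242=3.846; a1=1.728 < 3.846 ≤ a1+a2=9.204 → R2 fires; D=5 A=7 P=6
Draw 8: a1=1.728, a2=6.230, a3=6.678, a4=12.530, a5=0.270, a0=27.436; τ=−ln(0.9531)/27.436=0.002 → t=0.120; u2·a0=0.8078·27.436=22.163; a1+…+a3=14.636 < 22.163 ≤ a1+…+a4=27.166 → R4 fires; D=5 A=6 P=8
Draw 9: a1=2.304, a2=5.340, a3=7.632, a4=10.740, a5=0.270, a0=26.286; τ=−ln(0.8321)/26.286=0.007 → t=0.127; u2·a0=0.9103·26.286=23.928; a1+…+a3=15.276 < 23.928 ≤ a1+…+a4=26.016 → R4 fires; D=5 A=5 P=10
Draw 10: a1=2.880, a2=4.450, a3=7.950, a4=8.950, a5=0.270, a0=24.500; τ=−ln(0.3027)/24.500=0.049 → t=0.175; u2·a0=0.8840·24.500=21.658; a1+…+a3=15.280 < 21.658 ≤ a1+…+a4=24.230 → R4 fires; D=5 A=4 P=12
Draw 11: a1=3.456, a2=3.560, a3=7.632, a4=7.160, a5=0.270, a0=22.078; τ=−ln(0.0455)/22.078=0.140 → t=0.315 > T=0.21: stop.
At T=0.21: D=5 A=4 P=12; the largest is P.

Dominant species at T: P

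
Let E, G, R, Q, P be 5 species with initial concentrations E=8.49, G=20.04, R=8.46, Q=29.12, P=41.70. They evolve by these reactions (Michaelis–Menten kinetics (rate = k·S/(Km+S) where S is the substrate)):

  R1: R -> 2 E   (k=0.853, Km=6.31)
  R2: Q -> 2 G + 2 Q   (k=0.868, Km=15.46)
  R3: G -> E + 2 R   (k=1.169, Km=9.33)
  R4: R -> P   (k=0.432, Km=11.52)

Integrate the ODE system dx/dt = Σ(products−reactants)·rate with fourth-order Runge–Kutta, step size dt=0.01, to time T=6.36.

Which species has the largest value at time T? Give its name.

Dominant species at T: P

RK4 with dt=0.01: 636 steps to T=6.36. Trajectory (selected grid times):
t=0.00: E=8.49 G=20.04 R=8.46 Q=29.12 P=41.70
t=0.71: E=9.76 G=20.28 R=9.11 Q=29.52 P=41.83
t=1.41: E=11.04 G=20.52 R=9.74 Q=29.92 P=41.97
t=2.12: E=12.35 G=20.76 R=10.37 Q=30.33 P=42.11
t=2.83: E=13.69 G=21.01 R=10.99 Q=30.74 P=42.26
t=3.53: E=15.02 G=21.25 R=11.59 Q=31.14 P=42.41
t=4.24: E=16.39 G=21.50 R=12.19 Q=31.56 P=42.56
t=4.95: E=17.78 G=21.74 R=12.79 Q=31.97 P=42.72
t=5.65: E=19.16 G=21.99 R=13.37 Q=32.38 P=42.89
t=6.36: E=20.57 G=22.24 R=13.96 Q=32.80 P=43.05
At T=6.36: E=20.57 G=22.24 R=13.96 Q=32.80 P=43.05; the largest is P.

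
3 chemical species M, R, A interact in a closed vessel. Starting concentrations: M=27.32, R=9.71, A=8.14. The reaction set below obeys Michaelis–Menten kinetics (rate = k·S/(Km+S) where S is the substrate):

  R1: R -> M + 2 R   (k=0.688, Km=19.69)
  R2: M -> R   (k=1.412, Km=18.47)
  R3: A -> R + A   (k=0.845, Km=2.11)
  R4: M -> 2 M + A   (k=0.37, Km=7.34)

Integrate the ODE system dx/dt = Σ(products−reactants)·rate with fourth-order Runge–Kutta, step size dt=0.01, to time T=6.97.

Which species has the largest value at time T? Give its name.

Dominant species at T: M

RK4 with dt=0.01: 697 steps to T=6.97. Trajectory (selected grid times):
t=0.00: M=27.32 R=9.71 A=8.14
t=0.77: M=27.08 R=11.06 A=8.36
t=1.55: M=26.85 R=12.44 A=8.59
t=2.32: M=26.65 R=13.82 A=8.81
t=3.10: M=26.45 R=15.23 A=9.04
t=3.87: M=26.27 R=16.63 A=9.26
t=4.65: M=26.10 R=18.07 A=9.49
t=5.42: M=25.95 R=19.50 A=9.71
t=6.20: M=25.80 R=20.95 A=9.94
t=6.97: M=25.67 R=22.40 A=10.16
At T=6.97: M=25.67 R=22.40 A=10.16; the largest is M.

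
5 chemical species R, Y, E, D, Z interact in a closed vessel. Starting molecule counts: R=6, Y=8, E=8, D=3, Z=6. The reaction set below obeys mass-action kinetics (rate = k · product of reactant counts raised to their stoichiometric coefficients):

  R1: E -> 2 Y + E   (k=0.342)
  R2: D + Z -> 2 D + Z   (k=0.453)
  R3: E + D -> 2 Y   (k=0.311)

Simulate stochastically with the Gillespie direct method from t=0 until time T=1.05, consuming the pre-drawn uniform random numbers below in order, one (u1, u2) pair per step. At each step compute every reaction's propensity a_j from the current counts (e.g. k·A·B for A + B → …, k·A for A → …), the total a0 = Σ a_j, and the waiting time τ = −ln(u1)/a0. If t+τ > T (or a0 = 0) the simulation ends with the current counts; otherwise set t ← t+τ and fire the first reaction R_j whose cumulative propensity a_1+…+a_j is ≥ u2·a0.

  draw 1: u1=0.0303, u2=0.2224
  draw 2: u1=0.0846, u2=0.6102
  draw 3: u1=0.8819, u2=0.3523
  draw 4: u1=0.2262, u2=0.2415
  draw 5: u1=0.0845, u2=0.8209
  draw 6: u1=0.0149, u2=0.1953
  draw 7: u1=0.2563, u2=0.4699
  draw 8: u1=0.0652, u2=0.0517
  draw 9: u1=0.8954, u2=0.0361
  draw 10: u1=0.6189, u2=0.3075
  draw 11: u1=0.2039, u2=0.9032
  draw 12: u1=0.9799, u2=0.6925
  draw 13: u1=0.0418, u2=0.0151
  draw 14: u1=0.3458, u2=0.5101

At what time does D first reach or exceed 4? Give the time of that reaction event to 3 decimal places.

Threshold first reached at t = 0.191

t=0.000: R=6 Y=8 E=8 D=3 Z=6
Draw 1: a1=2.736, a2=8.154, a3=7.464, a0=18.354; τ=−ln(0.0303)/18.354=0.191 → t=0.191; u2·a0=0.2224·18.354=4.082; a1=2.736 < 4.082 ≤ a1+a2=10.890 → R2 fires; R=6 Y=8 E=8 D=4 Z=6
Draw 2: a1=2.736, a2=10.872, a3=9.952, a0=23.560; τ=−ln(0.0846)/23.560=0.105 → t=0.295; u2·a0=0.6102·23.560=14.376; a1+a2=13.608 < 14.376 ≤ a1+…+a3=23.560 → R3 fires; R=6 Y=10 E=7 D=3 Z=6
Draw 3: a1=2.394, a2=8.154, a3=6.531, a0=17.079; τ=−ln(0.8819)/17.079=0.007 → t=0.303; u2·a0=0.3523·17.079=6.017; a1=2.394 < 6.017 ≤ a1+a2=10.548 → R2 fires; R=6 Y=10 E=7 D=4 Z=6
Draw 4: a1=2.394, a2=10.872, a3=8.708, a0=21.974; τ=−ln(0.2262)/21.974=0.068 → t=0.370; u2·a0=0.2415·21.974=5.307; a1=2.394 < 5.307 ≤ a1+a2=13.266 → R2 fires; R=6 Y=10 E=7 D=5 Z=6
Draw 5: a1=2.394, a2=13.590, a3=10.885, a0=26.869; τ=−ln(0.0845)/26.869=0.092 → t=0.462; u2·a0=0.8209·26.869=22.057; a1+a2=15.984 < 22.057 ≤ a1+…+a3=26.869 → R3 fires; R=6 Y=12 E=6 D=4 Z=6
Draw 6: a1=2.052, a2=10.872, a3=7.464, a0=20.388; τ=−ln(0.0149)/20.388=0.206 → t=0.669; u2·a0=0.1953·20.388=3.982; a1=2.052 < 3.982 ≤ a1+a2=12.924 → R2 fires; R=6 Y=12 E=6 D=5 Z=6
Draw 7: a1=2.052, a2=13.590, a3=9.330, a0=24.972; τ=−ln(0.2563)/24.972=0.055 → t=0.723; u2·a0=0.4699·24.972=11.734; a1=2.052 < 11.734 ≤ a1+a2=15.642 → R2 fires; R=6 Y=12 E=6 D=6 Z=6
Draw 8: a1=2.052, a2=16.308, a3=11.196, a0=29.556; τ=−ln(0.0652)/29.556=0.092 → t=0.816; u2·a0=0.0517·29.556=1.528 ≤ a1=2.052 → R1 fires; R=6 Y=14 E=6 D=6 Z=6
Draw 9: a1=2.052, a2=16.308, a3=11.196, a0=29.556; τ=−ln(0.8954)/29.556=0.004 → t=0.819; u2·a0=0.0361·29.556=1.067 ≤ a1=2.052 → R1 fires; R=6 Y=16 E=6 D=6 Z=6
Draw 10: a1=2.052, a2=16.308, a3=11.196, a0=29.556; τ=−ln(0.6189)/29.556=0.016 → t=0.835; u2·a0=0.3075·29.556=9.088; a1=2.052 < 9.088 ≤ a1+a2=18.360 → R2 fires; R=6 Y=16 E=6 D=7 Z=6
Draw 11: a1=2.052, a2=19.026, a3=13.062, a0=34.140; τ=−ln(0.2039)/34.140=0.047 → t=0.882; u2·a0=0.9032·34.140=30.835; a1+a2=21.078 < 30.835 ≤ a1+…+a3=34.140 → R3 fires; R=6 Y=18 E=5 D=6 Z=6
Draw 12: a1=1.710, a2=16.308, a3=9.330, a0=27.348; τ=−ln(0.9799)/27.348=0.001 → t=0.883; u2·a0=0.6925·27.348=18.938; a1+a2=18.018 < 18.938 ≤ a1+…+a3=27.348 → R3 fires; R=6 Y=20 E=4 D=5 Z=6
Draw 13: a1=1.368, a2=13.590, a3=6.220, a0=21.178; τ=−ln(0.0418)/21.178=0.150 → t=1.033; u2·a0=0.0151·21.178=0.320 ≤ a1=1.368 → R1 fires; R=6 Y=22 E=4 D=5 Z=6
Draw 14: a1=1.368, a2=13.590, a3=6.220, a0=21.178; τ=−ln(0.3458)/21.178=0.050 → t=1.083 > T=1.05: stop.
D first becomes ≥ 4 when it reaches 4 at the event at t=0.191.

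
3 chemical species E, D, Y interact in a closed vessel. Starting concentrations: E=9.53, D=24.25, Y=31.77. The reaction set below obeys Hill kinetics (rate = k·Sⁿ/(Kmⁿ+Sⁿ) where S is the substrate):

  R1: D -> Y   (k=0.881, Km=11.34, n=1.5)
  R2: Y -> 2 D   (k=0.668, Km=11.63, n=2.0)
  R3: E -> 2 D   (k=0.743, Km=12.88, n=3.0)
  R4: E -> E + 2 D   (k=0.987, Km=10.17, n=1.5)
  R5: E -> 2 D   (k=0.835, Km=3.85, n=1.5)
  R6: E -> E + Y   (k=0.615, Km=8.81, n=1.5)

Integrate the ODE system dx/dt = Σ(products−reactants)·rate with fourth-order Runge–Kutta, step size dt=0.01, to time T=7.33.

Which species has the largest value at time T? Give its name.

Dominant species at T: D

RK4 with dt=0.01: 733 steps to T=7.33. Trajectory (selected grid times):
t=0.00: E=9.53 D=24.25 Y=31.77
t=0.81: E=8.84 D=26.78 Y=32.10
t=1.63: E=8.18 D=29.20 Y=32.43
t=2.44: E=7.56 D=31.45 Y=32.76
t=3.26: E=6.97 D=33.61 Y=33.09
t=4.07: E=6.43 D=35.62 Y=33.41
t=4.89: E=5.91 D=37.54 Y=33.72
t=5.70: E=5.43 D=39.32 Y=34.02
t=6.52: E=4.97 D=41.02 Y=34.32
t=7.33: E=4.55 D=42.60 Y=34.60
At T=7.33: E=4.55 D=42.60 Y=34.60; the largest is D.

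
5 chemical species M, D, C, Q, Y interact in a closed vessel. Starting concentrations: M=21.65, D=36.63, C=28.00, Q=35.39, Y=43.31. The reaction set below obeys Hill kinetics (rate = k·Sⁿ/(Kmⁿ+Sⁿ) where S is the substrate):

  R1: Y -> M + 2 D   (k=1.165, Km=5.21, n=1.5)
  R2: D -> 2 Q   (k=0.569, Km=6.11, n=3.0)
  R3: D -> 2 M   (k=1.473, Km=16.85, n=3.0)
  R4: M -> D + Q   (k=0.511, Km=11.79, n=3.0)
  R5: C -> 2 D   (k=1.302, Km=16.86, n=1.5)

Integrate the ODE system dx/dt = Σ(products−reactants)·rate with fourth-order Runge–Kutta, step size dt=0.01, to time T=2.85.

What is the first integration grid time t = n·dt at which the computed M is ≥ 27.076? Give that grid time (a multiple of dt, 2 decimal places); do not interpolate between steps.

Threshold first reached at t = 1.61

RK4 with dt=0.01: 285 steps to T=2.85. Trajectory (selected grid times):
t=0.00: M=21.65 D=36.63 C=28.00 Q=35.39 Y=43.31
t=0.32: M=22.73 D=37.44 C=27.72 Q=35.89 Y=42.95
t=0.63: M=23.77 D=38.23 C=27.44 Q=36.39 Y=42.61
t=0.95: M=24.85 D=39.03 C=27.16 Q=36.90 Y=42.25
t=1.27: M=25.94 D=39.83 C=26.88 Q=37.41 Y=41.89
t=1.58: M=26.99 D=40.61 C=26.62 Q=37.90 Y=41.55
t=1.60: M=27.06 D=40.66 C=26.60 Q=37.94 Y=41.52
t=1.61: M=27.09 D=40.68 C=26.59 Q=37.95 Y=41.51
t=1.90: M=28.07 D=41.40 C=26.34 Q=38.42 Y=41.19
t=2.22: M=29.16 D=42.20 C=26.06 Q=38.93 Y=40.83
t=2.53: M=30.22 D=42.96 C=25.80 Q=39.44 Y=40.49
t=2.85: M=31.31 D=43.74 C=25.53 Q=39.95 Y=40.13
M(1.60)=27.056 < 27.076 but M(1.61)=27.090 ≥ 27.076, so the first grid time is t=1.61.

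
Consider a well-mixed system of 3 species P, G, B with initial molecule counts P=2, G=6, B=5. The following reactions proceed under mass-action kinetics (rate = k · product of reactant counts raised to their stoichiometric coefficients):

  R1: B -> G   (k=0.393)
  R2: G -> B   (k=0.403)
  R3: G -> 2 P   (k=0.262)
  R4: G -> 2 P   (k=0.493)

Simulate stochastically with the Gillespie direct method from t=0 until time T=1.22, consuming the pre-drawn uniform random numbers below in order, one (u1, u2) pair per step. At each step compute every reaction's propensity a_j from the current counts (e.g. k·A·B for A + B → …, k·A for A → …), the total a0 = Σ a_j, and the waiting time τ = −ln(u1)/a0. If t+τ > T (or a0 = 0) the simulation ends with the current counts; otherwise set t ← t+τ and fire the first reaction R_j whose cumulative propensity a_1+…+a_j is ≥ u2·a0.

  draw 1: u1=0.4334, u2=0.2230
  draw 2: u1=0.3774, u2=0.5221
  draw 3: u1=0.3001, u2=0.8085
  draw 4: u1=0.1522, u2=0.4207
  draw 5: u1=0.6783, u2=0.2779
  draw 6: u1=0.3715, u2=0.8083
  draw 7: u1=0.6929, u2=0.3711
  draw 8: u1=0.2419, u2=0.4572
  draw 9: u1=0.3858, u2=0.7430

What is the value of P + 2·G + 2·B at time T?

Value at T = 24

Check how each reaction changes W = P + 2·G + 2·B (weight of products minus weight of reactants):
R1: B -> G: (2·1) − (2·1) = 2 − 2 = 0
R2: G -> B: (2·1) − (2·1) = 2 − 2 = 0
R3: G -> 2 P: (1·2) − (2·1) = 2 − 2 = 0
R4: G -> 2 P: (1·2) − (2·1) = 2 − 2 = 0
Every reaction leaves W unchanged, so W is conserved and no simulation is needed: W(T) = W(0) = 2 + 2·6 + 2·5 = 24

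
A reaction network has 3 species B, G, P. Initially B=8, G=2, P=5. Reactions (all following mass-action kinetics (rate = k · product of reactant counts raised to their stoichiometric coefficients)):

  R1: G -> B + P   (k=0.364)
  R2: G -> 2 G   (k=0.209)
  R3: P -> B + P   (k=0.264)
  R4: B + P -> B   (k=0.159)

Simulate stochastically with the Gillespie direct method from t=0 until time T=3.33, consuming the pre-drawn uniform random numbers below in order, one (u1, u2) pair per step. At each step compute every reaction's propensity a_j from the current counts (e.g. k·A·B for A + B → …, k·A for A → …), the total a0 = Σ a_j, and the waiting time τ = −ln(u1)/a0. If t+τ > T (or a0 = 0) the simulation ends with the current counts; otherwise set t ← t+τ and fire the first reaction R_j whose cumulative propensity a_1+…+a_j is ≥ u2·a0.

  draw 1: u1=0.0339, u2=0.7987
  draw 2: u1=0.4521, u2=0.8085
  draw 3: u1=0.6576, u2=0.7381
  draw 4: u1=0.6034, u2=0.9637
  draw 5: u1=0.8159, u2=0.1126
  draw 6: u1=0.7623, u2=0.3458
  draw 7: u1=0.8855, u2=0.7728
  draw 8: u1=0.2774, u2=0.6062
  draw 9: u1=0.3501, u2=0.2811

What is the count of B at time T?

B at T = 10

t=0.000: B=8 G=2 P=5
Draw 1: a1=0.728, a2=0.418, a3=1.320, a4=6.360, a0=8.826; τ=−ln(0.0339)/8.826=0.383 → t=0.383; u2·a0=0.7987·8.826=7.049; a1+…+a3=2.466 < 7.049 ≤ a1+…+a4=8.826 → R4 fires; B=8 G=2 P=4
Draw 2: a1=0.728, a2=0.418, a3=1.056, a4=5.088, a0=7.290; τ=−ln(0.4521)/7.290=0.109 → t=0.492; u2·a0=0.8085·7.290=5.894; a1+…+a3=2.202 < 5.894 ≤ a1+…+a4=7.290 → R4 fires; B=8 G=2 P=3
Draw 3: a1=0.728, a2=0.418, a3=0.792, a4=3.816, a0=5.754; τ=−ln(0.6576)/5.754=0.073 → t=0.565; u2·a0=0.7381·5.754=4.247; a1+…+a3=1.938 < 4.247 ≤ a1+…+a4=5.754 → R4 fires; B=8 G=2 P=2
Draw 4: a1=0.728, a2=0.418, a3=0.528, a4=2.544, a0=4.218; τ=−ln(0.6034)/4.218=0.120 → t=0.685; u2·a0=0.9637·4.218=4.065; a1+…+a3=1.674 < 4.065 ≤ a1+…+a4=4.218 → R4 fires; B=8 G=2 P=1
Draw 5: a1=0.728, a2=0.418, a3=0.264, a4=1.272, a0=2.682; τ=−ln(0.8159)/2.682=0.076 → t=0.761; u2·a0=0.1126·2.682=0.302 ≤ a1=0.728 → R1 fires; B=9 G=1 P=2
Draw 6: a1=0.364, a2=0.209, a3=0.528, a4=2.862, a0=3.963; τ=−ln(0.7623)/3.963=0.068 → t=0.829; u2·a0=0.3458·3.963=1.370; a1+…+a3=1.101 < 1.370 ≤ a1+…+a4=3.963 → R4 fires; B=9 G=1 P=1
Draw 7: a1=0.364, a2=0.209, a3=0.264, a4=1.431, a0=2.268; τ=−ln(0.8855)/2.268=0.054 → t=0.883; u2·a0=0.7728·2.268=1.753; a1+…+a3=0.837 < 1.753 ≤ a1+…+a4=2.268 → R4 fires; B=9 G=1 P=0
Draw 8: a1=0.364, a2=0.209, a3=0.000, a4=0.000, a0=0.573; τ=−ln(0.2774)/0.573=2.238 → t=3.121; u2·a0=0.6062·0.573=0.347 ≤ a1=0.364 → R1 fires; B=10 G=0 P=1
Draw 9: a1=0.000, a2=0.000, a3=0.264, a4=1.590, a0=1.854; τ=−ln(0.3501)/1.854=0.566 → t=3.687 > T=3.33: stop.
Read off B at T=3.33: 10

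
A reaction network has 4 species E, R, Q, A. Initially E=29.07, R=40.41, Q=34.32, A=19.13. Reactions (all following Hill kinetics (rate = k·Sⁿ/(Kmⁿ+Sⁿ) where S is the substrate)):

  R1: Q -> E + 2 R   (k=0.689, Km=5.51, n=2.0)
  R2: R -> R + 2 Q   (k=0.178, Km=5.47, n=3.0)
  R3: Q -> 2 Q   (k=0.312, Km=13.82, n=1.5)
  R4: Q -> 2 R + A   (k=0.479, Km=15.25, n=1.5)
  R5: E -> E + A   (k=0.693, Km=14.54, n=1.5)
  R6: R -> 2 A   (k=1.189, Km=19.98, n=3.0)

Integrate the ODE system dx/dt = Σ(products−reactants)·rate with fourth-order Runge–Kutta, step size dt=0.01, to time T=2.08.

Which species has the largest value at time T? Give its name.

Dominant species at T: R

RK4 with dt=0.01: 208 steps to T=2.08. Trajectory (selected grid times):
t=0.00: E=29.07 R=40.41 Q=34.32 A=19.13
t=0.23: E=29.22 R=40.64 Q=34.22 A=19.82
t=0.46: E=29.38 R=40.88 Q=34.12 A=20.51
t=0.69: E=29.53 R=41.11 Q=34.02 A=21.21
t=0.92: E=29.69 R=41.34 Q=33.92 A=21.90
t=1.16: E=29.85 R=41.59 Q=33.81 A=22.63
t=1.39: E=30.00 R=41.82 Q=33.71 A=23.32
t=1.62: E=30.16 R=42.05 Q=33.61 A=24.02
t=1.85: E=30.31 R=42.28 Q=33.51 A=24.72
t=2.08: E=30.47 R=42.51 Q=33.41 A=25.42
At T=2.08: E=30.47 R=42.51 Q=33.41 A=25.42; the largest is R.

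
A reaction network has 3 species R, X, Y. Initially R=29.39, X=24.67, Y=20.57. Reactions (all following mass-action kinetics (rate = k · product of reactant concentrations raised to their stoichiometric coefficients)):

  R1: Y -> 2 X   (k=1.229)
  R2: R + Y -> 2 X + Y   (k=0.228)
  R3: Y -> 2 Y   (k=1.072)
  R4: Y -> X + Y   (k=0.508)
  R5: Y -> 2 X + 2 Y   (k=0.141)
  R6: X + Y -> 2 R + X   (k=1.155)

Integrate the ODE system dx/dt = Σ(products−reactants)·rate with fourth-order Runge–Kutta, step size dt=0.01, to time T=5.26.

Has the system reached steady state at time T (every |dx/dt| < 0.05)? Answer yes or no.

Steady state at T: yes

RK4 with dt=0.01: 526 steps to T=5.26. Trajectory (selected grid times):
t=0.00: R=29.39 X=24.67 Y=20.57
t=0.58: R=64.49 X=38.59 Y=0.00
t=1.17: R=64.49 X=38.59 Y=0.00
t=1.75: R=64.49 X=38.59 Y=0.00
t=2.34: R=64.49 X=38.59 Y=0.00
t=2.92: R=64.49 X=38.59 Y=0.00
t=3.51: R=64.49 X=38.59 Y=0.00
t=4.09: R=64.49 X=38.59 Y=0.00
t=4.68: R=64.49 X=38.59 Y=0.00
t=5.26: R=64.49 X=38.59 Y=0.00
Rates at T: R1=0.0000, R2=0.0000, R3=0.0000, R4=0.0000, R5=0.0000, R6=0.0000
dx/dt at T (Σ net stoichiometry × rate): R=+0.0000, X=+0.0000, Y=-0.0000
Largest |dx/dt| is |+0.0000| (R) < 0.05 → steady.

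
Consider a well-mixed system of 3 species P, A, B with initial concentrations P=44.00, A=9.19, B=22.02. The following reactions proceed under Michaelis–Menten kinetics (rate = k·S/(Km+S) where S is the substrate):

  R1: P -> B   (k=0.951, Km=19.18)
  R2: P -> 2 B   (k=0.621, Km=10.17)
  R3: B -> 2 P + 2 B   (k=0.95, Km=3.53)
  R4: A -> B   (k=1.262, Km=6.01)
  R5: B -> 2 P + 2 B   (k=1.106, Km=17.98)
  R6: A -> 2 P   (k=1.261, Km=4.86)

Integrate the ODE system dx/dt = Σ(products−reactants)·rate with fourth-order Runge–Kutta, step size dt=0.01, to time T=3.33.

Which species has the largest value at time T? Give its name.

Dominant species at T: P

RK4 with dt=0.01: 333 steps to T=3.33. Trajectory (selected grid times):
t=0.00: P=44.00 A=9.19 B=22.02
t=0.37: P=45.24 A=8.61 B=23.45
t=0.74: P=46.47 A=8.04 B=24.89
t=1.11: P=47.70 A=7.49 B=26.33
t=1.48: P=48.93 A=6.96 B=27.77
t=1.85: P=50.16 A=6.44 B=29.22
t=2.22: P=51.37 A=5.95 B=30.66
t=2.59: P=52.58 A=5.47 B=32.11
t=2.96: P=53.78 A=5.01 B=33.55
t=3.33: P=54.96 A=4.57 B=34.99
At T=3.33: P=54.96 A=4.57 B=34.99; the largest is P.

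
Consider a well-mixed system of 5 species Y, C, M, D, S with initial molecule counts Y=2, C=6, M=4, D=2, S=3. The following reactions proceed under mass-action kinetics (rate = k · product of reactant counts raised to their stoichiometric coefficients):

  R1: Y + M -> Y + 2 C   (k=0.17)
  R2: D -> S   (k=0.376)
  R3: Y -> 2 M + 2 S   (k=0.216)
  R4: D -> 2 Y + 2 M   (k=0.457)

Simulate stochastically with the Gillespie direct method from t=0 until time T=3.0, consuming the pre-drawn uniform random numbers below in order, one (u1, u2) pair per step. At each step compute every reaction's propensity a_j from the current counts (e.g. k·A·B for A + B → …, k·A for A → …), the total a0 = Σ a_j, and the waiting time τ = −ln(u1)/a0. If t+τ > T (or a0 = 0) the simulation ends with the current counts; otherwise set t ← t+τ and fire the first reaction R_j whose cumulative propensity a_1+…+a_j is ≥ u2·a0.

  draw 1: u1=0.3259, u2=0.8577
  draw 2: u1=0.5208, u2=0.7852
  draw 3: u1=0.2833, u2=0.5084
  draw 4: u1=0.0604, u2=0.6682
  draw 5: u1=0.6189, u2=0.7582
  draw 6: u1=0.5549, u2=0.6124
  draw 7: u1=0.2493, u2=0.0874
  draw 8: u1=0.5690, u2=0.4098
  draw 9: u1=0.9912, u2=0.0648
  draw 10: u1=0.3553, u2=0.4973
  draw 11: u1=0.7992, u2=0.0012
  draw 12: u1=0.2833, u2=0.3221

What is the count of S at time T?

S at T = 7

t=0.000: Y=2 C=6 M=4 D=2 S=3
Draw 1: a1=1.360, a2=0.752, a3=0.432, a4=0.914, a0=3.458; τ=−ln(0.3259)/3.458=0.324 → t=0.324; u2·a0=0.8577·3.458=2.966; a1+…+a3=2.544 < 2.966 ≤ a1+…+a4=3.458 → R4 fires; Y=4 C=6 M=6 D=1 S=3
Draw 2: a1=4.080, a2=0.376, a3=0.864, a4=0.457, a0=5.777; τ=−ln(0.5208)/5.777=0.113 → t=0.437; u2·a0=0.7852·5.777=4.536; a1+a2=4.456 < 4.536 ≤ a1+…+a3=5.320 → R3 fires; Y=3 C=6 M=8 D=1 S=5
Draw 3: a1=4.080, a2=0.376, a3=0.648, a4=0.457, a0=5.561; τ=−ln(0.2833)/5.561=0.227 → t=0.664; u2·a0=0.5084·5.561=2.827 ≤ a1=4.080 → R1 fires; Y=3 C=8 M=7 D=1 S=5
Draw 4: a1=3.570, a2=0.376, a3=0.648, a4=0.457, a0=5.051; τ=−ln(0.0604)/5.051=0.556 → t=1.220; u2·a0=0.6682·5.051=3.375 ≤ a1=3.570 → R1 fires; Y=3 C=10 M=6 D=1 S=5
Draw 5: a1=3.060, a2=0.376, a3=0.648, a4=0.457, a0=4.541; τ=−ln(0.6189)/4.541=0.106 → t=1.325; u2·a0=0.7582·4.541=3.443; a1+a2=3.436 < 3.443 ≤ a1+…+a3=4.084 → R3 fires; Y=2 C=10 M=8 D=1 S=7
Draw 6: a1=2.720, a2=0.376, a3=0.432, a4=0.457, a0=3.985; τ=−ln(0.5549)/3.985=0.148 → t=1.473; u2·a0=0.6124·3.985=2.440 ≤ a1=2.720 → R1 fires; Y=2 C=12 M=7 D=1 S=7
Draw 7: a1=2.380, a2=0.376, a3=0.432, a4=0.457, a0=3.645; τ=−ln(0.2493)/3.645=0.381 → t=1.854; u2·a0=0.0874·3.645=0.319 ≤ a1=2.380 → R1 fires; Y=2 C=14 M=6 D=1 S=7
Draw 8: a1=2.040, a2=0.376, a3=0.432, a4=0.457, a0=3.305; τ=−ln(0.5690)/3.305=0.171 → t=2.025; u2·a0=0.4098·3.305=1.354 ≤ a1=2.040 → R1 fires; Y=2 C=16 M=5 D=1 S=7
Draw 9: a1=1.700, a2=0.376, a3=0.432, a4=0.457, a0=2.965; τ=−ln(0.9912)/2.965=0.003 → t=2.028; u2·a0=0.0648·2.965=0.192 ≤ a1=1.700 → R1 fires; Y=2 C=18 M=4 D=1 S=7
Draw 10: a1=1.360, a2=0.376, a3=0.432, a4=0.457, a0=2.625; τ=−ln(0.3553)/2.625=0.394 → t=2.422; u2·a0=0.4973·2.625=1.305 ≤ a1=1.360 → R1 fires; Y=2 C=20 M=3 D=1 S=7
Draw 11: a1=1.020, a2=0.376, a3=0.432, a4=0.457, a0=2.285; τ=−ln(0.7992)/2.285=0.098 → t=2.520; u2·a0=0.0012·2.285=0.003 ≤ a1=1.020 → R1 fires; Y=2 C=22 M=2 D=1 S=7
Draw 12: a1=0.680, a2=0.376, a3=0.432, a4=0.457, a0=1.945; τ=−ln(0.2833)/1.945=0.648 → t=3.169 > T=3.0: stop.
Read off S at T=3.0: 7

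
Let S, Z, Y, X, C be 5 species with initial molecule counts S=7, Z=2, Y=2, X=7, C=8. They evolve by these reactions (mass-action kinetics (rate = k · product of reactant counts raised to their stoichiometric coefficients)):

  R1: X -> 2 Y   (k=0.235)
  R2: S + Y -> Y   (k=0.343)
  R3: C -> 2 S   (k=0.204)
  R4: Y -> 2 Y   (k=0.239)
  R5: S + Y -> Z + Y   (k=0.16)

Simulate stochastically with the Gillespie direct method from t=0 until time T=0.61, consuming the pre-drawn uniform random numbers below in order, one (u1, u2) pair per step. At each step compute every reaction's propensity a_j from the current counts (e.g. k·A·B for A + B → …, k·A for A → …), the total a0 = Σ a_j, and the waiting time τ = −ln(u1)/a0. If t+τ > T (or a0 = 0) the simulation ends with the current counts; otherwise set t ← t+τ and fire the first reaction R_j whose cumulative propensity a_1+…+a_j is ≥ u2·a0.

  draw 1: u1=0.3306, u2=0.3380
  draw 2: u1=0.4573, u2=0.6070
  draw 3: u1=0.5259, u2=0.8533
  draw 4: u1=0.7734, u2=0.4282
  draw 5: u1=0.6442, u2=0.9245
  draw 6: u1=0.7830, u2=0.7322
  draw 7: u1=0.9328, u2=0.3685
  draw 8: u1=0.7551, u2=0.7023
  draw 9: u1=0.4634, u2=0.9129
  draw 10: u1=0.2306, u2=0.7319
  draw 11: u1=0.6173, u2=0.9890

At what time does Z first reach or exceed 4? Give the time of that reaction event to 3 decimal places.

Threshold first reached at t = 0.308

t=0.000: S=7 Z=2 Y=2 X=7 C=8
Draw 1: a1=1.645, a2=4.802, a3=1.632, a4=0.478, a5=2.240, a0=10.797; τ=−ln(0.3306)/10.797=0.103 → t=0.103; u2·a0=0.3380·10.797=3.649; a1=1.645 < 3.649 ≤ a1+a2=6.447 → R2 fires; S=6 Z=2 Y=2 X=7 C=8
Draw 2: a1=1.645, a2=4.116, a3=1.632, a4=0.478, a5=1.920, a0=9.791; τ=−ln(0.4573)/9.791=0.080 → t=0.182; u2·a0=0.6070·9.791=5.943; a1+a2=5.761 < 5.943 ≤ a1+…+a3=7.393 → R3 fires; S=8 Z=2 Y=2 X=7 C=7
Draw 3: a1=1.645, a2=5.488, a3=1.428, a4=0.478, a5=2.560, a0=11.599; τ=−ln(0.5259)/11.599=0.055 → t=0.238; u2·a0=0.8533·11.599=9.897; a1+…+a4=9.039 < 9.897 ≤ a1+…+a5=11.599 → R5 fires; S=7 Z=3 Y=2 X=7 C=7
Draw 4: a1=1.645, a2=4.802, a3=1.428, a4=0.478, a5=2.240, a0=10.593; τ=−ln(0.7734)/10.593=0.024 → t=0.262; u2·a0=0.4282·10.593=4.536; a1=1.645 < 4.536 ≤ a1+a2=6.447 → R2 fires; S=6 Z=3 Y=2 X=7 C=7
Draw 5: a1=1.645, a2=4.116, a3=1.428, a4=0.478, a5=1.920, a0=9.587; τ=−ln(0.6442)/9.587=0.046 → t=0.308; u2·a0=0.9245·9.587=8.863; a1+…+a4=7.667 < 8.863 ≤ a1+…+a5=9.587 → R5 fires; S=5 Z=4 Y=2 X=7 C=7
Draw 6: a1=1.645, a2=3.430, a3=1.428, a4=0.478, a5=1.600, a0=8.581; τ=−ln(0.7830)/8.581=0.029 → t=0.336; u2·a0=0.7322·8.581=6.283; a1+a2=5.075 < 6.283 ≤ a1+…+a3=6.503 → R3 fires; S=7 Z=4 Y=2 X=7 C=6
Draw 7: a1=1.645, a2=4.802, a3=1.224, a4=0.478, a5=2.240, a0=10.389; τ=−ln(0.9328)/10.389=0.007 → t=0.343; u2·a0=0.3685·10.389=3.828; a1=1.645 < 3.828 ≤ a1+a2=6.447 → R2 fires; S=6 Z=4 Y=2 X=7 C=6
Draw 8: a1=1.645, a2=4.116, a3=1.224, a4=0.478, a5=1.920, a0=9.383; τ=−ln(0.7551)/9.383=0.030 → t=0.373; u2·a0=0.7023·9.383=6.590; a1+a2=5.761 < 6.590 ≤ a1+…+a3=6.985 → R3 fires; S=8 Z=4 Y=2 X=7 C=5
Draw 9: a1=1.645, a2=5.488, a3=1.020, a4=0.478, a5=2.560, a0=11.191; τ=−ln(0.4634)/11.191=0.069 → t=0.442; u2·a0=0.9129·11.191=10.216; a1+…+a4=8.631 < 10.216 ≤ a1+…+a5=11.191 → R5 fires; S=7 Z=5 Y=2 X=7 C=5
Draw 10: a1=1.645, a2=4.802, a3=1.020, a4=0.478, a5=2.240, a0=10.185; τ=−ln(0.2306)/10.185=0.144 → t=0.586; u2·a0=0.7319·10.185=7.454; a1+a2=6.447 < 7.454 ≤ a1+…+a3=7.467 → R3 fires; S=9 Z=5 Y=2 X=7 C=4
Draw 11: a1=1.645, a2=6.174, a3=0.816, a4=0.478, a5=2.880, a0=11.993; τ=−ln(0.6173)/11.993=0.040 → t=0.626 > T=0.61: stop.
Z first becomes ≥ 4 when it reaches 4 at the event at t=0.308.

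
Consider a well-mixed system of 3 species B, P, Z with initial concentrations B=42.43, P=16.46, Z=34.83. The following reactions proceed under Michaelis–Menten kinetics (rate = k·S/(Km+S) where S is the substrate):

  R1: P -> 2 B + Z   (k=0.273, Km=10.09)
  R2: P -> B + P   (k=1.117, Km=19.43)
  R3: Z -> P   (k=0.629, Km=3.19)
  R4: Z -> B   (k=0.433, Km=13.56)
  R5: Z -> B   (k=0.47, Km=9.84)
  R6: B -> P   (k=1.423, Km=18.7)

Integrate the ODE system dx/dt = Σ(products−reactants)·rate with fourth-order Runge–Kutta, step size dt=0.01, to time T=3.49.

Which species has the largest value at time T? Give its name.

RK4 with dt=0.01: 349 steps to T=3.49. Trajectory (selected grid times):
t=0.00: B=42.43 P=16.46 Z=34.83
t=0.39: B=42.64 P=17.00 Z=34.41
t=0.78: B=42.86 P=17.55 Z=33.99
t=1.16: B=43.07 P=18.08 Z=33.58
t=1.55: B=43.30 P=18.62 Z=33.16
t=1.94: B=43.52 P=19.16 Z=32.75
t=2.33: B=43.75 P=19.70 Z=32.33
t=2.71: B=43.98 P=20.23 Z=31.93
t=3.10: B=44.21 P=20.77 Z=31.52
t=3.49: B=44.45 P=21.31 Z=31.12
At T=3.49: B=44.45 P=21.31 Z=31.12; the largest is B.

Dominant species at T: B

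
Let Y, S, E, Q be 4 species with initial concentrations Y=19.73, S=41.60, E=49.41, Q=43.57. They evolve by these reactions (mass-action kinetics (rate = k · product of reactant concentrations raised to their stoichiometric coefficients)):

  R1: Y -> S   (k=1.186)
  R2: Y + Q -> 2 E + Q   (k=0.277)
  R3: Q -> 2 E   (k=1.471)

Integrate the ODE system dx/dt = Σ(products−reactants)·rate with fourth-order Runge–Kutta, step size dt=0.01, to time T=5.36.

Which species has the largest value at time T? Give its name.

Dominant species at T: E

RK4 with dt=0.01: 536 steps to T=5.36. Trajectory (selected grid times):
t=0.00: Y=19.73 S=41.60 E=49.41 Q=43.57
t=0.60: Y=0.08 S=43.57 E=135.85 Q=18.03
t=1.19: Y=0.01 S=43.59 E=156.88 Q=7.57
t=1.79: Y=0.00 S=43.59 E=165.76 Q=3.13
t=2.38: Y=0.00 S=43.59 E=169.39 Q=1.31
t=2.98: Y=0.00 S=43.59 E=170.93 Q=0.54
t=3.57: Y=0.00 S=43.59 E=171.57 Q=0.23
t=4.17: Y=0.00 S=43.59 E=171.83 Q=0.09
t=4.76: Y=0.00 S=43.59 E=171.94 Q=0.04
t=5.36: Y=0.00 S=43.59 E=171.99 Q=0.02
At T=5.36: Y=0.00 S=43.59 E=171.99 Q=0.02; the largest is E.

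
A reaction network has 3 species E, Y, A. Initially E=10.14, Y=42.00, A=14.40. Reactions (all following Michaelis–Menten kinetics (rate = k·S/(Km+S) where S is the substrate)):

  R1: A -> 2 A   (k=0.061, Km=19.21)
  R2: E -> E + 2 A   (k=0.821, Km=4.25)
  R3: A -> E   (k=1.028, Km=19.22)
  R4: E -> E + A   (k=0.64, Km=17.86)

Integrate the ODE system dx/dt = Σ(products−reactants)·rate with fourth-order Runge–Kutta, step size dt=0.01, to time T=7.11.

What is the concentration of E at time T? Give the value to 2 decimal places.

RK4 with dt=0.01: 711 steps to T=7.11. Trajectory (selected grid times):
t=0.00: E=10.14 Y=42.00 A=14.40
t=0.79: E=10.49 Y=42.00 A=15.17
t=1.58: E=10.86 Y=42.00 A=15.95
t=2.37: E=11.23 Y=42.00 A=16.73
t=3.16: E=11.61 Y=42.00 A=17.51
t=3.95: E=12.00 Y=42.00 A=18.30
t=4.74: E=12.40 Y=42.00 A=19.09
t=5.53: E=12.81 Y=42.00 A=19.88
t=6.32: E=13.23 Y=42.00 A=20.68
t=7.11: E=13.65 Y=42.00 A=21.48
Read off E at T=7.11: 13.65

E at T = 13.65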